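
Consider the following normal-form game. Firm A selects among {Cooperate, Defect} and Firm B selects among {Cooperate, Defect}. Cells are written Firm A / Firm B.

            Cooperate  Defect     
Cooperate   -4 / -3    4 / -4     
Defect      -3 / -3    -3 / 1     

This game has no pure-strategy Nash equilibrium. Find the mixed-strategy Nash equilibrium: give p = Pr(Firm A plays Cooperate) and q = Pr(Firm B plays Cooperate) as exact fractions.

p = 4/5, q = 7/8

Each player's mixing probability is pinned down by making the *other* player indifferent.
Firm B indifferent between Cooperate and Defect: p·(-3) + (1−p)·(-3) = p·(-4) + (1−p)·1 ⟹ (-3) + 0p = 1 + (-5)p ⟹ p = 4/5.
Firm A indifferent between Cooperate and Defect: q·(-4) + (1−q)·4 = q·(-3) + (1−q)·(-3) ⟹ 4 + (-8)q = (-3) + 0q ⟹ q = 7/8.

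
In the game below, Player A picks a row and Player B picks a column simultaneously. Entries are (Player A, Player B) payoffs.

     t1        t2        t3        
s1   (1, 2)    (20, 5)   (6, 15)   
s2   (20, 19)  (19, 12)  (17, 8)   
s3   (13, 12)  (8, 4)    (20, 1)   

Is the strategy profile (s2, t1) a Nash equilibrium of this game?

Yes

Holding Player B at t1: Player A gets 20 from s2, versus 1 from s1, 13 from s3. No profitable deviation for Player A.
Holding Player A at s2: Player B gets 19 from t1, versus 12 from t2, 8 from t3. No profitable deviation for Player B either.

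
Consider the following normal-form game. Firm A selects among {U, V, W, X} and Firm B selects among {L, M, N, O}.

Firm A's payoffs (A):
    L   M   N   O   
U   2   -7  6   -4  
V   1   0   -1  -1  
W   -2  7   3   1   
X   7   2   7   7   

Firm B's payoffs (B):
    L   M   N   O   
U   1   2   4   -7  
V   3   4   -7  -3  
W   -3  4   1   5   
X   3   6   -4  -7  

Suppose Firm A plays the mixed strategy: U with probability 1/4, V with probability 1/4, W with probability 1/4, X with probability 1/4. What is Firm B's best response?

M

Compute Firm B's expected payoff from each pure strategy against the given mix.
L: (1/4)·1 + (1/4)·3 + (1/4)·(-3) + (1/4)·3 = 1
M: (1/4)·2 + (1/4)·4 + (1/4)·4 + (1/4)·6 = 4
N: (1/4)·4 + (1/4)·(-7) + (1/4)·1 + (1/4)·(-4) = -3/2
O: (1/4)·(-7) + (1/4)·(-3) + (1/4)·5 + (1/4)·(-7) = -3
Highest expected payoff is 4, from M.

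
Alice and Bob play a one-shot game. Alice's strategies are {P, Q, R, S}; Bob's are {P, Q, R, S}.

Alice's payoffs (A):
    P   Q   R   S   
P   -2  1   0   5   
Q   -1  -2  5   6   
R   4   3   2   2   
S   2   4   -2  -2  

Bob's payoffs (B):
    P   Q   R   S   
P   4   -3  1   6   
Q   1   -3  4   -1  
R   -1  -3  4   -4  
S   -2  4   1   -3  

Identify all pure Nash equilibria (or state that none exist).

(Q, R) and (S, Q)

A profile is a Nash equilibrium when each player is best-responding to the other.
Alice's best responses — vs P: R (payoff 4); vs Q: S (payoff 4); vs R: Q (payoff 5); vs S: Q (payoff 6).
Bob's best responses — vs P: S (payoff 6); vs Q: R (payoff 4); vs R: R (payoff 4); vs S: Q (payoff 4).
Mutual best responses occur at (Q, R) and (S, Q); at each, neither player gains by switching.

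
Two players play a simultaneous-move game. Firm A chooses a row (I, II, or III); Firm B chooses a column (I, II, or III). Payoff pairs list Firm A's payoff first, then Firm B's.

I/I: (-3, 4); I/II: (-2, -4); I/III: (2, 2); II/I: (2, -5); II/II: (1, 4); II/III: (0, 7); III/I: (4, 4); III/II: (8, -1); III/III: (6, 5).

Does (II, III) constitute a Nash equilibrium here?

No

Holding Firm B at III: Firm A gets 0 from II but could get 6 by switching to III. Firm A has a profitable deviation.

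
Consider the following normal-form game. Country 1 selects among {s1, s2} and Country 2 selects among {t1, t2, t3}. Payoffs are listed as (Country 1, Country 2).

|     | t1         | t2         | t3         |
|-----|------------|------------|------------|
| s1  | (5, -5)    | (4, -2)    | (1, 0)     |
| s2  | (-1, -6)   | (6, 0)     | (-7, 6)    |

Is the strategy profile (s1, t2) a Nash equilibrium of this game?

No

Holding Country 2 at t2: Country 1 gets 4 from s1 but could get 6 by switching to s2. Country 1 has a profitable deviation.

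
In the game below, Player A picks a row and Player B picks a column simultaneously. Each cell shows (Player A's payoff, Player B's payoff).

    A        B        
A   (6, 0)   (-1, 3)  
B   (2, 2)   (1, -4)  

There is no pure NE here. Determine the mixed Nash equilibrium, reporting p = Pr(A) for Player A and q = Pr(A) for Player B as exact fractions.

p = 2/3, q = 1/3

In a mixed NE each player is indifferent between their pure strategies, so the opponent's mix sets the indifference.
Player B indifferent between A and B: p·0 + (1−p)·2 = p·3 + (1−p)·(-4) ⟹ 2 + (-2)p = (-4) + 7p ⟹ p = 2/3.
Player A indifferent between A and B: q·6 + (1−q)·(-1) = q·2 + (1−q)·1 ⟹ (-1) + 7q = 1 + 1q ⟹ q = 1/3.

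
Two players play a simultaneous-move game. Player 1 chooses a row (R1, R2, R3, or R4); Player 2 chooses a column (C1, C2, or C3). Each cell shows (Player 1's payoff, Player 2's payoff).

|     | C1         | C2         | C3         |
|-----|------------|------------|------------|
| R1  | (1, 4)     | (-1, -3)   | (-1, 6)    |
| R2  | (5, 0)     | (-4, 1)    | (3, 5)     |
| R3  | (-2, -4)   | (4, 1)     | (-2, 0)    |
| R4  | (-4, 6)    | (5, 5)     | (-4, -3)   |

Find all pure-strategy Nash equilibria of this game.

Check mutual best responses: a cell is a NE iff neither player can gain by unilaterally deviating.
Player 1's best responses — vs C1: R2 (payoff 5); vs C2: R4 (payoff 5); vs C3: R2 (payoff 3).
Player 2's best responses — vs R1: C3 (payoff 6); vs R2: C3 (payoff 5); vs R3: C2 (payoff 1); vs R4: C1 (payoff 6).
The only mutual best response is (R2, C3); neither player gains by switching there.

(R2, C3)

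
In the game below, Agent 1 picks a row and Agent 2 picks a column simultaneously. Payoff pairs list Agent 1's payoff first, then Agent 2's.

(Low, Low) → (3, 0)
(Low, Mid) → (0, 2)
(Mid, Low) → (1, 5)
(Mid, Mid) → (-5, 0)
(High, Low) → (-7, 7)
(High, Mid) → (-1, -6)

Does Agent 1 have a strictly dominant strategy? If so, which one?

Low

A strategy is strictly dominant if it gives Agent 1 a strictly higher payoff than every other strategy, against every choice by the opponent.
Low strictly dominates: vs Low: 3 > each of {1, -7}; vs Mid: 0 > each of {-5, -1}.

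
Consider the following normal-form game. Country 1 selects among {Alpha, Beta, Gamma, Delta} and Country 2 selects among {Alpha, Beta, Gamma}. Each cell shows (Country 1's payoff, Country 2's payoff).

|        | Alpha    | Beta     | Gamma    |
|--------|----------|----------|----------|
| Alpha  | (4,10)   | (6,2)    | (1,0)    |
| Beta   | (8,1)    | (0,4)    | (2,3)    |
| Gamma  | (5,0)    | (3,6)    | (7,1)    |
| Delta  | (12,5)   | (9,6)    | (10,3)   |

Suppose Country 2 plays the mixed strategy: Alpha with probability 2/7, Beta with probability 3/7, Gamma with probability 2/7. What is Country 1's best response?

Delta

Country 1's best reply maximizes expected payoff against the mix.
Alpha: (2/7)·4 + (3/7)·6 + (2/7)·1 = 4
Beta: (2/7)·8 + (3/7)·0 + (2/7)·2 = 20/7
Gamma: (2/7)·5 + (3/7)·3 + (2/7)·7 = 33/7
Delta: (2/7)·12 + (3/7)·9 + (2/7)·10 = 71/7
Highest expected payoff is 71/7, from Delta.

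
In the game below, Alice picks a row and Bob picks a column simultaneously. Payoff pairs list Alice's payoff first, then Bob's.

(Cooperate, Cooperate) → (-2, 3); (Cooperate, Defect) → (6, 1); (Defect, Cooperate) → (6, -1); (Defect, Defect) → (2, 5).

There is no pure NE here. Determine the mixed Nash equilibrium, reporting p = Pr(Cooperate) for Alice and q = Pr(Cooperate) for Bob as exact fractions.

Each player's mixing probability is pinned down by making the *other* player indifferent.
Bob indifferent between Cooperate and Defect: p·3 + (1−p)·(-1) = p·1 + (1−p)·5 ⟹ (-1) + 4p = 5 + (-4)p ⟹ p = 3/4.
Alice indifferent between Cooperate and Defect: q·(-2) + (1−q)·6 = q·6 + (1−q)·2 ⟹ 6 + (-8)q = 2 + 4q ⟹ q = 1/3.

p = 3/4, q = 1/3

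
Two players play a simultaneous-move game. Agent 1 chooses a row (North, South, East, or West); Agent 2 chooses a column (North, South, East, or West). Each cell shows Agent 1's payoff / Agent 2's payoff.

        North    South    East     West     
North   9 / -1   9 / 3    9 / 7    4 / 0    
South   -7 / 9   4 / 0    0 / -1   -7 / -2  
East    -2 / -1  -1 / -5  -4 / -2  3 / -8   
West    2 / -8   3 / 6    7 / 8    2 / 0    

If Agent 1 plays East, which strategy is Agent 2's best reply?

With Agent 1 fixed at East, Agent 2's payoffs are: North → -1, South → -5, East → -2, West → -8.
The maximum is -1, achieved by North.

North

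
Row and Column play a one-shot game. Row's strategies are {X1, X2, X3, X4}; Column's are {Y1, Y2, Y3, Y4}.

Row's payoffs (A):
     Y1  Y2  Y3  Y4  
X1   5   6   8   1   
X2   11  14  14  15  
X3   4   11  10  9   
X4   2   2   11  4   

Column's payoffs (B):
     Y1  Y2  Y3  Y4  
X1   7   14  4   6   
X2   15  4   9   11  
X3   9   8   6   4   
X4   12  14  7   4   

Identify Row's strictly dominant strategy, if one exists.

X2

Check whether one of Row's strategies beats all alternatives regardless of what the opponent does.
X2 strictly dominates: vs Y1: 11 > each of {5, 4, 2}; vs Y2: 14 > each of {6, 11, 2}; vs Y3: 14 > each of {8, 10, 11}; vs Y4: 15 > each of {1, 9, 4}.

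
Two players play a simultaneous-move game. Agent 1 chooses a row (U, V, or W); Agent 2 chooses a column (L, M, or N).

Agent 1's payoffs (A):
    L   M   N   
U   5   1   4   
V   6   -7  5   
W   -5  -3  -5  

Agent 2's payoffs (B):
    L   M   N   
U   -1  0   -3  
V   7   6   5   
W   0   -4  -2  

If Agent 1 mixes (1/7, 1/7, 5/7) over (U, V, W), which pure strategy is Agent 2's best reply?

Agent 2's best reply maximizes expected payoff against the mix.
L: (1/7)·(-1) + (1/7)·7 + (5/7)·0 = 6/7
M: (1/7)·0 + (1/7)·6 + (5/7)·(-4) = -2
N: (1/7)·(-3) + (1/7)·5 + (5/7)·(-2) = -8/7
Highest expected payoff is 6/7, from L.

L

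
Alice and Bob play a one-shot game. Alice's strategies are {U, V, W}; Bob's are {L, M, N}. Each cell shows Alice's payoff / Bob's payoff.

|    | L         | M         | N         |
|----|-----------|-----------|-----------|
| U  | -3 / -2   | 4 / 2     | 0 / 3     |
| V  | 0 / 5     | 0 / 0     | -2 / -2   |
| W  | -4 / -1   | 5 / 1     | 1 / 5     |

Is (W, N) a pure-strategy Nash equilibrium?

Yes

Holding Bob at N: Alice gets 1 from W, versus 0 from U, -2 from V. No profitable deviation for Alice.
Holding Alice at W: Bob gets 5 from N, versus -1 from L, 1 from M. No profitable deviation for Bob either.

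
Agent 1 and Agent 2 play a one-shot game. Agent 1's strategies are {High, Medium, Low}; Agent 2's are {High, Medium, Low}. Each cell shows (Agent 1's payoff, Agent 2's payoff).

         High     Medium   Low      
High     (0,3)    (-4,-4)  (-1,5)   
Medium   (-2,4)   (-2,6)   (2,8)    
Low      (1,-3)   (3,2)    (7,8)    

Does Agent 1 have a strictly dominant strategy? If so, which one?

Low

Check whether one of Agent 1's strategies beats all alternatives regardless of what the opponent does.
Low strictly dominates: vs High: 1 > each of {0, -2}; vs Medium: 3 > each of {-4, -2}; vs Low: 7 > each of {-1, 2}.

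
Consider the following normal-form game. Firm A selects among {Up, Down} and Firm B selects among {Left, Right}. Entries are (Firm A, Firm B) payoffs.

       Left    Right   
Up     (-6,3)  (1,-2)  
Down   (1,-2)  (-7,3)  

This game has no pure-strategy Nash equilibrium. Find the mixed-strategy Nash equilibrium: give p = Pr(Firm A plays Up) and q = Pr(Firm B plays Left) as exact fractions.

p = 1/2, q = 8/15

In a mixed NE each player is indifferent between their pure strategies, so the opponent's mix sets the indifference.
Firm B indifferent between Left and Right: p·3 + (1−p)·(-2) = p·(-2) + (1−p)·3 ⟹ (-2) + 5p = 3 + (-5)p ⟹ p = 1/2.
Firm A indifferent between Up and Down: q·(-6) + (1−q)·1 = q·1 + (1−q)·(-7) ⟹ 1 + (-7)q = (-7) + 8q ⟹ q = 8/15.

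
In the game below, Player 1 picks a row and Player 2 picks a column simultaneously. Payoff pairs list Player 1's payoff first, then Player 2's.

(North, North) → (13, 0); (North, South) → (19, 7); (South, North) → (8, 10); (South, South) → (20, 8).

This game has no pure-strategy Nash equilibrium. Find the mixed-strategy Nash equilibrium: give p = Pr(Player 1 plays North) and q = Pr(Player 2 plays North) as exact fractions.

p = 2/9, q = 1/6

Each player's mixing probability is pinned down by making the *other* player indifferent.
Player 2 indifferent between North and South: p·0 + (1−p)·10 = p·7 + (1−p)·8 ⟹ 10 + (-10)p = 8 + (-1)p ⟹ p = 2/9.
Player 1 indifferent between North and South: q·13 + (1−q)·19 = q·8 + (1−q)·20 ⟹ 19 + (-6)q = 20 + (-12)q ⟹ q = 1/6.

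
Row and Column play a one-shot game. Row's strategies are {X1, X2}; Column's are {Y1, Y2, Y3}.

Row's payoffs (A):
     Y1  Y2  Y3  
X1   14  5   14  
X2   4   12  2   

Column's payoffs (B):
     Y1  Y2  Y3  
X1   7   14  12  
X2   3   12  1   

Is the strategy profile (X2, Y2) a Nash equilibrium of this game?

Holding Column at Y2: Row gets 12 from X2, versus 5 from X1. No profitable deviation for Row.
Holding Row at X2: Column gets 12 from Y2, versus 3 from Y1, 1 from Y3. No profitable deviation for Column either.

Yes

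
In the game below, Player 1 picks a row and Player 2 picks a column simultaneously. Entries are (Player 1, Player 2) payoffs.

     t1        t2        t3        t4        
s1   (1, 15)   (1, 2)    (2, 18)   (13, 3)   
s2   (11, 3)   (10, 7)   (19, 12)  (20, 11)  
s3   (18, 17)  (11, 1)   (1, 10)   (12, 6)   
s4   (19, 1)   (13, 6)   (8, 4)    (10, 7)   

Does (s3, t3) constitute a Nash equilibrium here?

No

Holding Player 2 at t3: Player 1 gets 1 from s3 but could get 19 by switching to s2. Player 1 has a profitable deviation.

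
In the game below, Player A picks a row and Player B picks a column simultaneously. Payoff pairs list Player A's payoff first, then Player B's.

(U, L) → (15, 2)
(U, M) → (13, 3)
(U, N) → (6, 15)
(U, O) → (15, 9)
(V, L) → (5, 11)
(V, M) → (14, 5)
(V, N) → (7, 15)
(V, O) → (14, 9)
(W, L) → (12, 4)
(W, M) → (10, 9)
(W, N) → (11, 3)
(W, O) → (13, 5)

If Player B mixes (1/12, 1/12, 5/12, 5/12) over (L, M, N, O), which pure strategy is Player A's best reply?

Player A's best reply maximizes expected payoff against the mix.
U: (1/12)·15 + (1/12)·13 + (5/12)·6 + (5/12)·15 = 133/12
V: (1/12)·5 + (1/12)·14 + (5/12)·7 + (5/12)·14 = 31/3
W: (1/12)·12 + (1/12)·10 + (5/12)·11 + (5/12)·13 = 71/6
Highest expected payoff is 71/6, from W.

W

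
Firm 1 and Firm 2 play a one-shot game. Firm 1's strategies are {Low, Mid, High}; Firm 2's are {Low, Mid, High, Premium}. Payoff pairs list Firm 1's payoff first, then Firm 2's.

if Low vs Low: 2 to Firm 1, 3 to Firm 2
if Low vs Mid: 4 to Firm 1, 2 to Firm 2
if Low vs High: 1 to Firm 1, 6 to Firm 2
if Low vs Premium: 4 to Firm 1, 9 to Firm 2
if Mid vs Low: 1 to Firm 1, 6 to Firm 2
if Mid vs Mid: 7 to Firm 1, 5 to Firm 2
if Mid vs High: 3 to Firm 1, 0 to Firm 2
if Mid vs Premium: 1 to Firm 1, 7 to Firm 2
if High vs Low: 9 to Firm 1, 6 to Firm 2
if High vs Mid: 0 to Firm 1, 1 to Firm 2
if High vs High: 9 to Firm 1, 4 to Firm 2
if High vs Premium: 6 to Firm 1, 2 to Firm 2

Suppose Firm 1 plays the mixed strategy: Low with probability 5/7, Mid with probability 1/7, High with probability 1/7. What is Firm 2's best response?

Compute Firm 2's expected payoff from each pure strategy against the given mix.
Low: (5/7)·3 + (1/7)·6 + (1/7)·6 = 27/7
Mid: (5/7)·2 + (1/7)·5 + (1/7)·1 = 16/7
High: (5/7)·6 + (1/7)·0 + (1/7)·4 = 34/7
Premium: (5/7)·9 + (1/7)·7 + (1/7)·2 = 54/7
Highest expected payoff is 54/7, from Premium.

Premium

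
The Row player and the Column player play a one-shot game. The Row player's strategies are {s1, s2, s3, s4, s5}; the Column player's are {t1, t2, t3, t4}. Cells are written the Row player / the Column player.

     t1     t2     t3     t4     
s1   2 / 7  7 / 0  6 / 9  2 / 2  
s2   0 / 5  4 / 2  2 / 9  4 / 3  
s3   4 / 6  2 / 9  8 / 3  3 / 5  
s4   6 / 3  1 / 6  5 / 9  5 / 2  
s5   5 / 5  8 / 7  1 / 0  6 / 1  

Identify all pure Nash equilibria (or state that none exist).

(s5, t2)

Check mutual best responses: a cell is a NE iff neither player can gain by unilaterally deviating.
The Row player's best responses — vs t1: s4 (payoff 6); vs t2: s5 (payoff 8); vs t3: s3 (payoff 8); vs t4: s5 (payoff 6).
The Column player's best responses — vs s1: t3 (payoff 9); vs s2: t3 (payoff 9); vs s3: t2 (payoff 9); vs s4: t3 (payoff 9); vs s5: t2 (payoff 7).
The only mutual best response is (s5, t2); neither player gains by switching there.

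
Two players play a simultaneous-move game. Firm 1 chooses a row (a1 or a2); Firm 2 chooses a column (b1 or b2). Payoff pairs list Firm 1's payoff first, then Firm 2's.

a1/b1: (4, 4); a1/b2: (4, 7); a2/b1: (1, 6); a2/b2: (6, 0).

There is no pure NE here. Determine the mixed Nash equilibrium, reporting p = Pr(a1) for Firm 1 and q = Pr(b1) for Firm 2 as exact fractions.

Each player's mixing probability is pinned down by making the *other* player indifferent.
Firm 2 indifferent between b1 and b2: p·4 + (1−p)·6 = p·7 + (1−p)·0 ⟹ 6 + (-2)p = 0 + 7p ⟹ p = 2/3.
Firm 1 indifferent between a1 and a2: q·4 + (1−q)·4 = q·1 + (1−q)·6 ⟹ 4 + 0q = 6 + (-5)q ⟹ q = 2/5.

p = 2/3, q = 2/5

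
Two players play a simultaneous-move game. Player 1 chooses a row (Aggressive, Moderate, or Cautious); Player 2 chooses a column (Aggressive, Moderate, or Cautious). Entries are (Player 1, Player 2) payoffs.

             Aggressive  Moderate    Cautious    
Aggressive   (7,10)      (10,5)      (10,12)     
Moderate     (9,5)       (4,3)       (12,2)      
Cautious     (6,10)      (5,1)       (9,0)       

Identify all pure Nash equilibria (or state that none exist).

(Moderate, Aggressive)

A profile is a Nash equilibrium when each player is best-responding to the other.
Player 1's best responses — vs Aggressive: Moderate (payoff 9); vs Moderate: Aggressive (payoff 10); vs Cautious: Moderate (payoff 12).
Player 2's best responses — vs Aggressive: Cautious (payoff 12); vs Moderate: Aggressive (payoff 5); vs Cautious: Aggressive (payoff 10).
The only mutual best response is (Moderate, Aggressive); neither player gains by switching there.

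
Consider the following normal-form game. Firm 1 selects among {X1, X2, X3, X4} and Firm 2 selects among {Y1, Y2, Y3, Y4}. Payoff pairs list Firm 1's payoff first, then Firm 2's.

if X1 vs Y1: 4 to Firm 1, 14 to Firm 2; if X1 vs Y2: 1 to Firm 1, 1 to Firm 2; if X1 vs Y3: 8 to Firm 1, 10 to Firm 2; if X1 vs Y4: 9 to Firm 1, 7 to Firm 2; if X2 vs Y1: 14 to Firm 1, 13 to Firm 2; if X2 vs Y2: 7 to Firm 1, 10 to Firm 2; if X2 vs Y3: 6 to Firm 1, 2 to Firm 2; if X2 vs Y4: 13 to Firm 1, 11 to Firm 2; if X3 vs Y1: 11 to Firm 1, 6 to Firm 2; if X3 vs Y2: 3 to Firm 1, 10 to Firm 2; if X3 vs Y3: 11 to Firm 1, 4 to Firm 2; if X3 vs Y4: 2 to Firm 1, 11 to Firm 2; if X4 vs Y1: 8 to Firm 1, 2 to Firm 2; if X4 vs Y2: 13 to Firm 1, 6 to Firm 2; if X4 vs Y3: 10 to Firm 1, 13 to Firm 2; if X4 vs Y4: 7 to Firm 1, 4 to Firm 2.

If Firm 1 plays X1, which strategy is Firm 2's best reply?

Y1

With Firm 1 fixed at X1, Firm 2's payoffs are: Y1 → 14, Y2 → 1, Y3 → 10, Y4 → 7.
The maximum is 14, achieved by Y1.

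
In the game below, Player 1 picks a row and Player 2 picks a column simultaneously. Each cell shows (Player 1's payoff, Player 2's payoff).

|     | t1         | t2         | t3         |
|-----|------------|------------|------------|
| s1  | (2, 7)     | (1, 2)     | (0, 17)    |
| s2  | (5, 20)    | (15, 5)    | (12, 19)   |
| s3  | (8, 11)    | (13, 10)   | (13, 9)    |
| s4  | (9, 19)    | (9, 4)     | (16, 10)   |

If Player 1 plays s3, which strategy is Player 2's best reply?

With Player 1 fixed at s3, Player 2's payoffs are: t1 → 11, t2 → 10, t3 → 9.
The maximum is 11, achieved by t1.

t1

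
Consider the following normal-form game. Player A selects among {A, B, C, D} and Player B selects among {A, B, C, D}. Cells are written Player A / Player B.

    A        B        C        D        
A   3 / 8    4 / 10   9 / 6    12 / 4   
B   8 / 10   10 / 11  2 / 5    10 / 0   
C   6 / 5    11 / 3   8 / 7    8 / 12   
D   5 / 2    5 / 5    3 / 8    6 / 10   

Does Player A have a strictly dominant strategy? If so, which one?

Check whether one of Player A's strategies beats all alternatives regardless of what the opponent does.
A is not dominant: against A, B gives 8 > 3.
B is not dominant: against B, C gives 11 > 10.
C is not dominant: against A, B gives 8 > 6.
D is not dominant: against A, B gives 8 > 5.
No single strategy is best against every opponent action.

No strictly dominant strategy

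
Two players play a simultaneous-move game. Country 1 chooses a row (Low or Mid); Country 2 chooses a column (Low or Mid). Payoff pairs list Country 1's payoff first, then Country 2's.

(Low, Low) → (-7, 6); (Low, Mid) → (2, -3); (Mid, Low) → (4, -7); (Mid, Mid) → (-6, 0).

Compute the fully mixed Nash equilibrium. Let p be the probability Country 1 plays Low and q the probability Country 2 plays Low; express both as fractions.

In a mixed NE each player is indifferent between their pure strategies, so the opponent's mix sets the indifference.
Country 2 indifferent between Low and Mid: p·6 + (1−p)·(-7) = p·(-3) + (1−p)·0 ⟹ (-7) + 13p = 0 + (-3)p ⟹ p = 7/16.
Country 1 indifferent between Low and Mid: q·(-7) + (1−q)·2 = q·4 + (1−q)·(-6) ⟹ 2 + (-9)q = (-6) + 10q ⟹ q = 8/19.

p = 7/16, q = 8/19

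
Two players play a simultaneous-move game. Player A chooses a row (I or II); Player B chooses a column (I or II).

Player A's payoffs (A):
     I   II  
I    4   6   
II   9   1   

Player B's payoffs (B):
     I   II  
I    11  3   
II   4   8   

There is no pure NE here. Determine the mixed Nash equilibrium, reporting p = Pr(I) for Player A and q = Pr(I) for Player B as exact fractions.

p = 1/3, q = 1/2

In a mixed NE each player is indifferent between their pure strategies, so the opponent's mix sets the indifference.
Player B indifferent between I and II: p·11 + (1−p)·4 = p·3 + (1−p)·8 ⟹ 4 + 7p = 8 + (-5)p ⟹ p = 1/3.
Player A indifferent between I and II: q·4 + (1−q)·6 = q·9 + (1−q)·1 ⟹ 6 + (-2)q = 1 + 8q ⟹ q = 1/2.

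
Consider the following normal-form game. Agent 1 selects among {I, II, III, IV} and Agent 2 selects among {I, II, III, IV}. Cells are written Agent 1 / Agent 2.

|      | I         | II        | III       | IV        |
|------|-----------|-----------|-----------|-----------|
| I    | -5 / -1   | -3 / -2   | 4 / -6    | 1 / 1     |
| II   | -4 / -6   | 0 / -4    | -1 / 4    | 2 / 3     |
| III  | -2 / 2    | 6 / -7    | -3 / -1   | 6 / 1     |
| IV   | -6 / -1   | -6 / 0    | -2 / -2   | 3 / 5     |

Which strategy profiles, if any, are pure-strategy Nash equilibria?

Check mutual best responses: a cell is a NE iff neither player can gain by unilaterally deviating.
Agent 1's best responses — vs I: III (payoff -2); vs II: III (payoff 6); vs III: I (payoff 4); vs IV: III (payoff 6).
Agent 2's best responses — vs I: IV (payoff 1); vs II: III (payoff 4); vs III: I (payoff 2); vs IV: IV (payoff 5).
The only mutual best response is (III, I); neither player gains by switching there.

(III, I)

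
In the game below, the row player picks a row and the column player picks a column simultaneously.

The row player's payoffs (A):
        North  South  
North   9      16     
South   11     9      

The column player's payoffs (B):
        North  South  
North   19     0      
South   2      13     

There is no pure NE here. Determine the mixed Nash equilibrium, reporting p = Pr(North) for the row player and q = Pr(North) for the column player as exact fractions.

p = 11/30, q = 7/9

In a mixed NE each player is indifferent between their pure strategies, so the opponent's mix sets the indifference.
The column player indifferent between North and South: p·19 + (1−p)·2 = p·0 + (1−p)·13 ⟹ 2 + 17p = 13 + (-13)p ⟹ p = 11/30.
The row player indifferent between North and South: q·9 + (1−q)·16 = q·11 + (1−q)·9 ⟹ 16 + (-7)q = 9 + 2q ⟹ q = 7/9.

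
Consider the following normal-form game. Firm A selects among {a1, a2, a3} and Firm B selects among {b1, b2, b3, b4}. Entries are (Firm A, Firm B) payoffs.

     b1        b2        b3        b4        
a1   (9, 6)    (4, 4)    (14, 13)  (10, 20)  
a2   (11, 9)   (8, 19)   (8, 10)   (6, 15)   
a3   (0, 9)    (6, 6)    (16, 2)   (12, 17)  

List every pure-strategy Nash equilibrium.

(a2, b2) and (a3, b4)

A profile is a Nash equilibrium when each player is best-responding to the other.
Firm A's best responses — vs b1: a2 (payoff 11); vs b2: a2 (payoff 8); vs b3: a3 (payoff 16); vs b4: a3 (payoff 12).
Firm B's best responses — vs a1: b4 (payoff 20); vs a2: b2 (payoff 19); vs a3: b4 (payoff 17).
Mutual best responses occur at (a2, b2) and (a3, b4); at each, neither player gains by switching.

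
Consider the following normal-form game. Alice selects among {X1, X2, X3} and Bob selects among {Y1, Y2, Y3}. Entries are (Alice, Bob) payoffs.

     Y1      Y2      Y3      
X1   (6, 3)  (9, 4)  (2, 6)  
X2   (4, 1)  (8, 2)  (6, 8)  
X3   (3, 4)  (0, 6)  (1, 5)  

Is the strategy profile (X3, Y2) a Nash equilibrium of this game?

Holding Bob at Y2: Alice gets 0 from X3 but could get 9 by switching to X1. Alice has a profitable deviation.

No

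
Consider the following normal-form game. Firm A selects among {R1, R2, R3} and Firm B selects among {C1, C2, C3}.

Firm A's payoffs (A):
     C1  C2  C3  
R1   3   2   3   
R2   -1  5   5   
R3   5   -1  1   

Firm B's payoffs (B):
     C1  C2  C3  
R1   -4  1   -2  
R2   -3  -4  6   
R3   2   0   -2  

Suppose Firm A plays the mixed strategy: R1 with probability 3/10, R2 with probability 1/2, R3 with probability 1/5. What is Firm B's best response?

C3

Firm B's best reply maximizes expected payoff against the mix.
C1: (3/10)·(-4) + (1/2)·(-3) + (1/5)·2 = -23/10
C2: (3/10)·1 + (1/2)·(-4) + (1/5)·0 = -17/10
C3: (3/10)·(-2) + (1/2)·6 + (1/5)·(-2) = 2
Highest expected payoff is 2, from C3.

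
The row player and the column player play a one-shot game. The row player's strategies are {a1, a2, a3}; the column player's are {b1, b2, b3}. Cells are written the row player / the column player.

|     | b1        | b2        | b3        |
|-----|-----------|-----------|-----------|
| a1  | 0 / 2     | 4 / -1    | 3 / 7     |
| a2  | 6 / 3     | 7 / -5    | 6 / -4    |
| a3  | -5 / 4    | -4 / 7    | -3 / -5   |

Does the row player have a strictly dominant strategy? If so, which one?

a2

A strategy is strictly dominant if it gives the row player a strictly higher payoff than every other strategy, against every choice by the opponent.
a2 strictly dominates: vs b1: 6 > each of {0, -5}; vs b2: 7 > each of {4, -4}; vs b3: 6 > each of {3, -3}.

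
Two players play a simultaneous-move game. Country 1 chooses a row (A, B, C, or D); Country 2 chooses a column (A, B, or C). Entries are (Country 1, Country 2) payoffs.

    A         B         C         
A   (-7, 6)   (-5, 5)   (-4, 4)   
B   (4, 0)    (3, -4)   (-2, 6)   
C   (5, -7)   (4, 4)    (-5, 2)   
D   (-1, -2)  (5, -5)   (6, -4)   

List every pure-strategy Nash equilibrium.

No pure-strategy Nash equilibrium

A profile is a Nash equilibrium when each player is best-responding to the other.
Country 1's best responses — vs A: C (payoff 5); vs B: D (payoff 5); vs C: D (payoff 6).
Country 2's best responses — vs A: A (payoff 6); vs B: C (payoff 6); vs C: B (payoff 4); vs D: A (payoff -2).
No cell has both players best-responding. For instance, Country 1's best reply to C is D, but against D Country 2 prefers A over C.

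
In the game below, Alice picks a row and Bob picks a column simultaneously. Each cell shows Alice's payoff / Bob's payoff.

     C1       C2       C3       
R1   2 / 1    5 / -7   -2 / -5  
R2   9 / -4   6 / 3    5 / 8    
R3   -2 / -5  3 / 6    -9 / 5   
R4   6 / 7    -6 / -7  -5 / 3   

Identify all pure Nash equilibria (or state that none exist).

A profile is a Nash equilibrium when each player is best-responding to the other.
Alice's best responses — vs C1: R2 (payoff 9); vs C2: R2 (payoff 6); vs C3: R2 (payoff 5).
Bob's best responses — vs R1: C1 (payoff 1); vs R2: C3 (payoff 8); vs R3: C2 (payoff 6); vs R4: C1 (payoff 7).
The only mutual best response is (R2, C3); neither player gains by switching there.

(R2, C3)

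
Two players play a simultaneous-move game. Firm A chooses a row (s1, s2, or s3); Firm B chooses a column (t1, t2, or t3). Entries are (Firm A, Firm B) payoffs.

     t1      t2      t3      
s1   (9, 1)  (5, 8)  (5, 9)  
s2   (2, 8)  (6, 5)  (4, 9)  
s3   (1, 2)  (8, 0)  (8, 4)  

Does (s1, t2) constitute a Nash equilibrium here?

Holding Firm B at t2: Firm A gets 5 from s1 but could get 8 by switching to s3. Firm A has a profitable deviation.

No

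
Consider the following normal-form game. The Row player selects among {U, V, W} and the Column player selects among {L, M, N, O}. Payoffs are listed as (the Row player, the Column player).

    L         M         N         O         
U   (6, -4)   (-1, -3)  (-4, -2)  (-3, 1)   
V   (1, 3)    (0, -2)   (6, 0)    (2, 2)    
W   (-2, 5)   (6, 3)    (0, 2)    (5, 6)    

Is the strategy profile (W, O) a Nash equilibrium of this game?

Holding the Column player at O: the Row player gets 5 from W, versus -3 from U, 2 from V. No profitable deviation for the Row player.
Holding the Row player at W: the Column player gets 6 from O, versus 5 from L, 3 from M, 2 from N. No profitable deviation for the Column player either.

Yes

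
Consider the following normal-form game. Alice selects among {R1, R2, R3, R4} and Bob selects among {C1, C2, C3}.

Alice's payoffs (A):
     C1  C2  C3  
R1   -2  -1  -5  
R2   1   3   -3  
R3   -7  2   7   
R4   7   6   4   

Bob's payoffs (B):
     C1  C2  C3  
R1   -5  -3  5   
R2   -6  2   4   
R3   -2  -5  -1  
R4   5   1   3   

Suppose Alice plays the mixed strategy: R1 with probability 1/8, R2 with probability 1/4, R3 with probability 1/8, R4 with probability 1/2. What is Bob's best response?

C3

Compute Bob's expected payoff from each pure strategy against the given mix.
C1: (1/8)·(-5) + (1/4)·(-6) + (1/8)·(-2) + (1/2)·5 = 1/8
C2: (1/8)·(-3) + (1/4)·2 + (1/8)·(-5) + (1/2)·1 = 0
C3: (1/8)·5 + (1/4)·4 + (1/8)·(-1) + (1/2)·3 = 3
Highest expected payoff is 3, from C3.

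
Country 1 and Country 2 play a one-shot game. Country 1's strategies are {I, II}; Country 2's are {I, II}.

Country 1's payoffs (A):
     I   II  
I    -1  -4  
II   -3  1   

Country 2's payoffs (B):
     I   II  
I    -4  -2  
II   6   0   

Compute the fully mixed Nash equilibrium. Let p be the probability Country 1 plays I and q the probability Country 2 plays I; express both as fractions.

In a mixed NE each player is indifferent between their pure strategies, so the opponent's mix sets the indifference.
Country 2 indifferent between I and II: p·(-4) + (1−p)·6 = p·(-2) + (1−p)·0 ⟹ 6 + (-10)p = 0 + (-2)p ⟹ p = 3/4.
Country 1 indifferent between I and II: q·(-1) + (1−q)·(-4) = q·(-3) + (1−q)·1 ⟹ (-4) + 3q = 1 + (-4)q ⟹ q = 5/7.

p = 3/4, q = 5/7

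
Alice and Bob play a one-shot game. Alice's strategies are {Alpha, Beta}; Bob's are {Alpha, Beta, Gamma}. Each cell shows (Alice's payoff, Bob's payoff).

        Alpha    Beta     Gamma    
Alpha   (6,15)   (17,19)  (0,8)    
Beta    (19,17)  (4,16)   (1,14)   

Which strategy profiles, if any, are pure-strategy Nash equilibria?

(Alpha, Beta) and (Beta, Alpha)

A profile is a Nash equilibrium when each player is best-responding to the other.
Alice's best responses — vs Alpha: Beta (payoff 19); vs Beta: Alpha (payoff 17); vs Gamma: Beta (payoff 1).
Bob's best responses — vs Alpha: Beta (payoff 19); vs Beta: Alpha (payoff 17).
Mutual best responses occur at (Alpha, Beta) and (Beta, Alpha); at each, neither player gains by switching.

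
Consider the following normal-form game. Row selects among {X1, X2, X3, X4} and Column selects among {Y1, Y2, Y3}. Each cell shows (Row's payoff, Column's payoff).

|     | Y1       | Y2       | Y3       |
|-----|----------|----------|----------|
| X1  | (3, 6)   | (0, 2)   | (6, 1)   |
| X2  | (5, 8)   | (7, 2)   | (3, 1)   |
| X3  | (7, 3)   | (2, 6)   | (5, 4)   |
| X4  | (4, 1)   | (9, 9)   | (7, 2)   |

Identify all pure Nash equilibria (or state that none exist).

A profile is a Nash equilibrium when each player is best-responding to the other.
Row's best responses — vs Y1: X3 (payoff 7); vs Y2: X4 (payoff 9); vs Y3: X4 (payoff 7).
Column's best responses — vs X1: Y1 (payoff 6); vs X2: Y1 (payoff 8); vs X3: Y2 (payoff 6); vs X4: Y2 (payoff 9).
The only mutual best response is (X4, Y2); neither player gains by switching there.

(X4, Y2)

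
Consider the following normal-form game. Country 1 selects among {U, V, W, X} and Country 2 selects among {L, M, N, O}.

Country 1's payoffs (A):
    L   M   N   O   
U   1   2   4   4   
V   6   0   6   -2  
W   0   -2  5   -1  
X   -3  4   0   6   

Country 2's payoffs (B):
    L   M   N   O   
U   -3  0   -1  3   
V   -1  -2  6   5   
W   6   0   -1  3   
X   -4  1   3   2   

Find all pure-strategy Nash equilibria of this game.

(V, N)

A profile is a Nash equilibrium when each player is best-responding to the other.
Country 1's best responses — vs L: V (payoff 6); vs M: X (payoff 4); vs N: V (payoff 6); vs O: X (payoff 6).
Country 2's best responses — vs U: O (payoff 3); vs V: N (payoff 6); vs W: L (payoff 6); vs X: N (payoff 3).
The only mutual best response is (V, N); neither player gains by switching there.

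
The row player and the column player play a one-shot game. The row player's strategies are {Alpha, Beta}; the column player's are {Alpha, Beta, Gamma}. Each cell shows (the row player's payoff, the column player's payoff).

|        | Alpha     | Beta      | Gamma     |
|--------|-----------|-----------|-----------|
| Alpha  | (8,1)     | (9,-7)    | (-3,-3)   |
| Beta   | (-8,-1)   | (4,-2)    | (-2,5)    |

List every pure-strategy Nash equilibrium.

Find each player's best response to every opponent strategy; NE are the intersections.
The row player's best responses — vs Alpha: Alpha (payoff 8); vs Beta: Alpha (payoff 9); vs Gamma: Beta (payoff -2).
The column player's best responses — vs Alpha: Alpha (payoff 1); vs Beta: Gamma (payoff 5).
Mutual best responses occur at (Alpha, Alpha) and (Beta, Gamma); at each, neither player gains by switching.

(Alpha, Alpha) and (Beta, Gamma)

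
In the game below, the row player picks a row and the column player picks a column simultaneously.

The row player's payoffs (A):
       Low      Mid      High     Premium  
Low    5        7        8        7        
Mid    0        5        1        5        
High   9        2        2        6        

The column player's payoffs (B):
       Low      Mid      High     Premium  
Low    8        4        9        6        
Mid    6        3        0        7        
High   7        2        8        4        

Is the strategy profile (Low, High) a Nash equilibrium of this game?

Yes

Holding the column player at High: the row player gets 8 from Low, versus 1 from Mid, 2 from High. No profitable deviation for the row player.
Holding the row player at Low: the column player gets 9 from High, versus 8 from Low, 4 from Mid, 6 from Premium. No profitable deviation for the column player either.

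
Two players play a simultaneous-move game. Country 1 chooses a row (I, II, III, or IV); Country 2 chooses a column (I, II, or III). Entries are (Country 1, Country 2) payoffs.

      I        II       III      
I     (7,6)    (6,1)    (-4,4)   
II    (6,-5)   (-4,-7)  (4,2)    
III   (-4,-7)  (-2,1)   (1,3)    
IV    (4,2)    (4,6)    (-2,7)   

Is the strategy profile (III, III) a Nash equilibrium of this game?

No

Holding Country 2 at III: Country 1 gets 1 from III but could get 4 by switching to II. Country 1 has a profitable deviation.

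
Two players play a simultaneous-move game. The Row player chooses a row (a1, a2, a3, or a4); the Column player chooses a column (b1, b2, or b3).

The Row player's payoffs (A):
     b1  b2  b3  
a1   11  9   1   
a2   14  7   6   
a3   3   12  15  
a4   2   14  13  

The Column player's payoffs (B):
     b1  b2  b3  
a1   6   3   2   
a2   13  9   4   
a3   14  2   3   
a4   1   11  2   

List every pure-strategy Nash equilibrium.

(a2, b1) and (a4, b2)

Check mutual best responses: a cell is a NE iff neither player can gain by unilaterally deviating.
The Row player's best responses — vs b1: a2 (payoff 14); vs b2: a4 (payoff 14); vs b3: a3 (payoff 15).
The Column player's best responses — vs a1: b1 (payoff 6); vs a2: b1 (payoff 13); vs a3: b1 (payoff 14); vs a4: b2 (payoff 11).
Mutual best responses occur at (a2, b1) and (a4, b2); at each, neither player gains by switching.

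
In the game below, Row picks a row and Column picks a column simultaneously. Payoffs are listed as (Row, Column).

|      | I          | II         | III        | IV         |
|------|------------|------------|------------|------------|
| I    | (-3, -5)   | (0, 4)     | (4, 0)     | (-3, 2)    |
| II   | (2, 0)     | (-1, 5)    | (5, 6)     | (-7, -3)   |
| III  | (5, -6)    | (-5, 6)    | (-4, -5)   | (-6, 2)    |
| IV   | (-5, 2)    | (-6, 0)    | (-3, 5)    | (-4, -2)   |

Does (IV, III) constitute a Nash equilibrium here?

Holding Column at III: Row gets -3 from IV but could get 5 by switching to II. Row has a profitable deviation.

No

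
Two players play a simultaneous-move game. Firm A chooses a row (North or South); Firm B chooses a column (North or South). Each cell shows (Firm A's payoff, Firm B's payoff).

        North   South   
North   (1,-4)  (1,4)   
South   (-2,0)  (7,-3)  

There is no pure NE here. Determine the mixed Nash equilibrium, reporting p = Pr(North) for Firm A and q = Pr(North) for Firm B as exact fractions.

In a mixed NE each player is indifferent between their pure strategies, so the opponent's mix sets the indifference.
Firm B indifferent between North and South: p·(-4) + (1−p)·0 = p·4 + (1−p)·(-3) ⟹ 0 + (-4)p = (-3) + 7p ⟹ p = 3/11.
Firm A indifferent between North and South: q·1 + (1−q)·1 = q·(-2) + (1−q)·7 ⟹ 1 + 0q = 7 + (-9)q ⟹ q = 2/3.

p = 3/11, q = 2/3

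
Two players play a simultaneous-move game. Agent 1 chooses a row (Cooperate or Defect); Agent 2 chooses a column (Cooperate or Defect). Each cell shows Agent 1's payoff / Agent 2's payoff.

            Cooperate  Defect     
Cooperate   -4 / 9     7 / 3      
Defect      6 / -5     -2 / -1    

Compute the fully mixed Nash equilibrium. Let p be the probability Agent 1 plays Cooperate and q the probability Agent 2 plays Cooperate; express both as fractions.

In a mixed NE each player is indifferent between their pure strategies, so the opponent's mix sets the indifference.
Agent 2 indifferent between Cooperate and Defect: p·9 + (1−p)·(-5) = p·3 + (1−p)·(-1) ⟹ (-5) + 14p = (-1) + 4p ⟹ p = 2/5.
Agent 1 indifferent between Cooperate and Defect: q·(-4) + (1−q)·7 = q·6 + (1−q)·(-2) ⟹ 7 + (-11)q = (-2) + 8q ⟹ q = 9/19.

p = 2/5, q = 9/19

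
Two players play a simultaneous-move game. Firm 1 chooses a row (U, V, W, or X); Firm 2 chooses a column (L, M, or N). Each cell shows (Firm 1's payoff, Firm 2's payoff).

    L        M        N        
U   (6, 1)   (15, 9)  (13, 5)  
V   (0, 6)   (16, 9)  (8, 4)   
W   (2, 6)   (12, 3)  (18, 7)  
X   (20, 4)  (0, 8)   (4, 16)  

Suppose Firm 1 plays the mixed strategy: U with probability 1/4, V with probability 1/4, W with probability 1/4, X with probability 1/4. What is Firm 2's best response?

Firm 2's best reply maximizes expected payoff against the mix.
L: (1/4)·1 + (1/4)·6 + (1/4)·6 + (1/4)·4 = 17/4
M: (1/4)·9 + (1/4)·9 + (1/4)·3 + (1/4)·8 = 29/4
N: (1/4)·5 + (1/4)·4 + (1/4)·7 + (1/4)·16 = 8
Highest expected payoff is 8, from N.

N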